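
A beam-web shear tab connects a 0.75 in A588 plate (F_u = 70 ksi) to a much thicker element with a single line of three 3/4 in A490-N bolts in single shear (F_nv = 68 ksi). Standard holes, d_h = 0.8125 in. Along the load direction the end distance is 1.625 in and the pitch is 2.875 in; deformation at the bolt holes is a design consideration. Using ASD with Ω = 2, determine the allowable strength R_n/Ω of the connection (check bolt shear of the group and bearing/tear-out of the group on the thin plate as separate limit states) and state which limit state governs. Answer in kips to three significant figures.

Bolt shear: A_b = π·0.75²/4 = 0.4418 in²; R_n = 68 × 0.4418 × 3 × 1 = 90.12 kips → 90.12 / 2 = 45.1 kips.
Bearing (1.2 l_c t F_u ≤ 2.4 d t F_u): upper limit = 2.4·0.75·0.75·70 = 94.5 kips.
  Edge l_c = 1.625 − 0.8125/2 = 1.219 → r_n = 76.78 kips; interior l_c = 2.875 − 0.8125 = 2.062 → r_n = 94.5 kips.
  R_n,bearing = 1·76.78 + 2·94.5 = 265.8 kips → 265.8 / 2 = 133 kips.
Bolt shear governs: 45.1 kips.

45.1 kips (bolt shear governs)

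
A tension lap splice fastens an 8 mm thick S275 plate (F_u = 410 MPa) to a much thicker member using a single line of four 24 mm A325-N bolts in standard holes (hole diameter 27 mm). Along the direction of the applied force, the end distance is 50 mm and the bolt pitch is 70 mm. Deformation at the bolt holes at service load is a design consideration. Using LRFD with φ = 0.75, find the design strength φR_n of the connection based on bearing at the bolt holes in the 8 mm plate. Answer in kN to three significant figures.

489 kN

Per bolt r_n = 1.2 l_c t F_u ≤ 2.4 d t F_u; upper limit = 2.4 × 24 × 8 × 410 / 1000 = 188.9 kN.
Edge bolt: l_c = 50 − 27/2 = 36.5 mm → 1.2 × 36.5 × 8 × 410 / 1000 = 143.7 → r_n = 143.7 kN.
Interior bolts: l_c = 70 − 27 = 43 mm → 1.2 × 43 × 8 × 410 / 1000 = 169.2 → r_n = 169.2 kN.
R_n = 1 × 143.7 + 3 × 169.2 = 651.4 kN.
Design strength φR_n = 0.75 × 651.4 = 489 kN.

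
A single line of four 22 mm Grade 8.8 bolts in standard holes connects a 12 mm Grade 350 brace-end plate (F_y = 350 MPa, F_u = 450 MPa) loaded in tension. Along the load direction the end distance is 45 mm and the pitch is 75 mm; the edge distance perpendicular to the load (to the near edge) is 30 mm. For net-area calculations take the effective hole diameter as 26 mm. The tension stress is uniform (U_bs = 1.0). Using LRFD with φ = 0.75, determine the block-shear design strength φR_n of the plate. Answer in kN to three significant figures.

504 kN

Shear plane L_v = 45 + 3·75 = 270 mm; A_gv = 270 × 12 = 3240 mm².
A_nv = (270 − 3.5·26) × 12 = 2148 mm².
A_nt = (30 − 0.5·26) × 12 = 204 mm².
0.6 F_u A_nv = 580 kN; 0.6 F_y A_gv = 680.4 kN → shear rupture governs the shear term.
R_n = 580 + 1.0 × 450 × 204 / 1000 = 671.8 kN.
Design strength φR_n = 0.75 × 671.8 = 504 kN.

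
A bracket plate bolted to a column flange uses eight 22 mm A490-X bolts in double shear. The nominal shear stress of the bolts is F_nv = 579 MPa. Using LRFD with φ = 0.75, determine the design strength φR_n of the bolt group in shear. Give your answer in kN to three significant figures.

2640 kN

A_b = π × 22² / 4 = 380.1 mm².
R_n = F_nv · A_b · n · n_s = 579 × 380.1 × 8 × 2 / 1000 = 3522 kN.
Design strength φR_n = 0.75 × 3522 = 2640 kN.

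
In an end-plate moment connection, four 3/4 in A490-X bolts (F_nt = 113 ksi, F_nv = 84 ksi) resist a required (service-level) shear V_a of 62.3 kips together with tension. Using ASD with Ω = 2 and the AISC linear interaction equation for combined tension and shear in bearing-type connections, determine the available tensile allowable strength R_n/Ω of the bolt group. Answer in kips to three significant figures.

46 kips

A_b = π·0.75²/4 = 0.4418 in²; f_rv = 62.3 / (4 × 0.4418) = 35.25 ksi.
F'_nt = 1.3 F_nt − (Ω F_nt / F_nv) f_rv = 1.3·113 − (2·113/84)·35.25 = 52.05 ksi, capped at F_nt → F'_nt = 52.05 ksi.
R_n = F'_nt · A_b · n = 52.05 × 0.4418 × 4 = 91.98 kips.
Allowable strength R_n/Ω = 91.98 / 2 = 46 kips.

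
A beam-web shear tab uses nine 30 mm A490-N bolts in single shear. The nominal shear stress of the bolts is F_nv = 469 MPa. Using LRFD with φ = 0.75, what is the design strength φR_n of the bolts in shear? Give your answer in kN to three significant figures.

A_b = π × 30² / 4 = 706.9 mm².
R_n = F_nv · A_b · n · n_s = 469 × 706.9 × 9 × 1 / 1000 = 2984 kN.
Design strength φR_n = 0.75 × 2984 = 2240 kN.

2240 kN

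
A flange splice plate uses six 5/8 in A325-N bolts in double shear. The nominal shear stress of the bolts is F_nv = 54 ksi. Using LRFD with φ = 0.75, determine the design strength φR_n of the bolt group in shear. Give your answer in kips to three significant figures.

A_b = π × 0.625² / 4 = 0.3068 in².
R_n = F_nv · A_b · n · n_s = 54 × 0.3068 × 6 × 2 = 198.8 kips.
Design strength φR_n = 0.75 × 198.8 = 149 kips.

149 kips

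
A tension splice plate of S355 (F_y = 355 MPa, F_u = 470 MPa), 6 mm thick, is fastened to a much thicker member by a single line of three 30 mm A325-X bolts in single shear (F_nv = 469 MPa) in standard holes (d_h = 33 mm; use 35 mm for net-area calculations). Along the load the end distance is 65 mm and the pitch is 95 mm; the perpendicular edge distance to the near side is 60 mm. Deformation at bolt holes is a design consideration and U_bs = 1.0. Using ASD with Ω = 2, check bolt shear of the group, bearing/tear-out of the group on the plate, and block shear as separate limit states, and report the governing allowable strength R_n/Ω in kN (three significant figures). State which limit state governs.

Bolt shear: A_b = π·30²/4 = 706.9 mm²; R_n = 469 × 706.9 × 3 × 1 / 1000 = 994.5 kN → 994.5 / 2 = 497 kN.
Bearing: edge l_c = 48.5, r_n = 164.1 kN; interior l_c = 62, r_n = 203 kN; R_n = 164.1 + 2·203 = 570.2 kN → 285 kN.
Block shear: A_gv = 1530, A_nv = 1005, A_nt = 255 mm²; R_n = min(0.6F_uA_nv, 0.6F_yA_gv) + U_bs·F_u·A_nt = 403.3 kN → 202 kN.
Block shear governs: 202 kN.

202 kN (block shear governs)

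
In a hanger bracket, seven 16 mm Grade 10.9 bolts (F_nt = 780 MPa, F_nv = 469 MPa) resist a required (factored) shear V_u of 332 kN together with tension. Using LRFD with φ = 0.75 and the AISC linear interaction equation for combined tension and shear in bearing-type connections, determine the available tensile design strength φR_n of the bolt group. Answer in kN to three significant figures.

A_b = π·16²/4 = 201.1 mm²; f_rv = 332 × 1000 / (7 × 201.1) = 235.9 MPa.
F'_nt = 1.3 F_nt − (F_nt / φF_nv) f_rv = 1.3·780 − (780/(0.75·469))·235.9 = 490.9 MPa, capped at F_nt → F'_nt = 490.9 MPa.
R_n = F'_nt · A_b · n = 490.9 × 201.1 × 7 / 1000 = 690.9 kN.
Design strength φR_n = 0.75 × 690.9 = 518 kN.

518 kN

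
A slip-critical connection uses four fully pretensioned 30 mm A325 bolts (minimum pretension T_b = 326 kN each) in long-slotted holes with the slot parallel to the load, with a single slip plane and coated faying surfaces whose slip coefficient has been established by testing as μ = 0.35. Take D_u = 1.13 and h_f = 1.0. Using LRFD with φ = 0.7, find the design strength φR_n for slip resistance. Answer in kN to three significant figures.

361 kN

R_n = μ · D_u · h_f · T_b · n_s · n_b = 0.35 × 1.13 × 1.0 × 326 × 1 × 4 = 515.7 kN.
Design strength φR_n = 0.7 × 515.7 = 361 kN.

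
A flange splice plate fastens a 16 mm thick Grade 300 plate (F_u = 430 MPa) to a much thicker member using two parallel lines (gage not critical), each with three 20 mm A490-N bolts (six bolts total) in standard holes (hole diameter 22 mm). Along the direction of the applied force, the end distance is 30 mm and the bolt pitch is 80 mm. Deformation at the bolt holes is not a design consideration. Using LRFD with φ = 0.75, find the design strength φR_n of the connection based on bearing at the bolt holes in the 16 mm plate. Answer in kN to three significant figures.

Per bolt r_n = 1.5 l_c t F_u ≤ 3.0 d t F_u; upper limit = 3.0 × 20 × 16 × 430 / 1000 = 412.8 kN.
Edge bolt: l_c = 30 − 22/2 = 19 mm → 1.5 × 19 × 16 × 430 / 1000 = 196.1 → r_n = 196.1 kN.
Interior bolts: l_c = 80 − 22 = 58 mm → 1.5 × 58 × 16 × 430 / 1000 = 598.6 → r_n = 412.8 kN.
R_n = 2 × 196.1 + 4 × 412.8 = 2043 kN.
Design strength φR_n = 0.75 × 2043 = 1530 kN.

1530 kN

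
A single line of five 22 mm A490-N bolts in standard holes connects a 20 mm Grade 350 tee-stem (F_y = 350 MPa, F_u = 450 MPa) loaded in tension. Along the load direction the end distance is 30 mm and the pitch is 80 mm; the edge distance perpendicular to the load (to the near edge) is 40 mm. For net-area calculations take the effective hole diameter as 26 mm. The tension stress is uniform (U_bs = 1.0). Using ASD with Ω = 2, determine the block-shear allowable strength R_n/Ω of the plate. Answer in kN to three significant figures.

751 kN

Shear plane L_v = 30 + 4·80 = 350 mm; A_gv = 350 × 20 = 7000 mm².
A_nv = (350 − 4.5·26) × 20 = 4660 mm².
A_nt = (40 − 0.5·26) × 20 = 540 mm².
0.6 F_u A_nv = 1258 kN; 0.6 F_y A_gv = 1470 kN → shear rupture governs the shear term.
R_n = 1258 + 1.0 × 450 × 540 / 1000 = 1501 kN.
Allowable strength R_n/Ω = 1501 / 2 = 751 kN.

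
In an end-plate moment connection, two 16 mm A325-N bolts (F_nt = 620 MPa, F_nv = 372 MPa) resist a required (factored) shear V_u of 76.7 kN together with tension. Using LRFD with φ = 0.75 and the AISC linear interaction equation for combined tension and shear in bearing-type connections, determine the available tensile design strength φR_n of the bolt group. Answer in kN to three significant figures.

115 kN

A_b = π·16²/4 = 201.1 mm²; f_rv = 76.7 × 1000 / (2 × 201.1) = 190.7 MPa.
F'_nt = 1.3 F_nt − (F_nt / φF_nv) f_rv = 1.3·620 − (620/(0.75·372))·190.7 = 382.1 MPa, capped at F_nt → F'_nt = 382.1 MPa.
R_n = F'_nt · A_b · n = 382.1 × 201.1 × 2 / 1000 = 153.7 kN.
Design strength φR_n = 0.75 × 153.7 = 115 kN.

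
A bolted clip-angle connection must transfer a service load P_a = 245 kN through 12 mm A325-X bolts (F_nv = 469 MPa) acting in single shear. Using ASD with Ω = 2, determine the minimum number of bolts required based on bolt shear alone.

10 bolts

A_b = π·12²/4 = 113.1 mm².
Per-bolt allowable strength R_n/Ω = 469 × 113.1 × 1 / 1000 / 2 = 26.52 kN.
n ≥ 245 / 26.52 = 9.238 → use 10 bolts.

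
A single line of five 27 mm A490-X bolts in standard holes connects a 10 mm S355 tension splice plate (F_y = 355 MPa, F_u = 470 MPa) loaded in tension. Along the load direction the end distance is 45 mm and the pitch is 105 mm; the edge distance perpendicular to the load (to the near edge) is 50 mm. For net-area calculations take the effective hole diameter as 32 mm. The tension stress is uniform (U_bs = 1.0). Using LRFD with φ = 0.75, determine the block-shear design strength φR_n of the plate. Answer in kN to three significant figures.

799 kN

Shear plane L_v = 45 + 4·105 = 465 mm; A_gv = 465 × 10 = 4650 mm².
A_nv = (465 − 4.5·32) × 10 = 3210 mm².
A_nt = (50 − 0.5·32) × 10 = 340 mm².
0.6 F_u A_nv = 905.2 kN; 0.6 F_y A_gv = 990.5 kN → shear rupture governs the shear term.
R_n = 905.2 + 1.0 × 470 × 340 / 1000 = 1065 kN.
Design strength φR_n = 0.75 × 1065 = 799 kN.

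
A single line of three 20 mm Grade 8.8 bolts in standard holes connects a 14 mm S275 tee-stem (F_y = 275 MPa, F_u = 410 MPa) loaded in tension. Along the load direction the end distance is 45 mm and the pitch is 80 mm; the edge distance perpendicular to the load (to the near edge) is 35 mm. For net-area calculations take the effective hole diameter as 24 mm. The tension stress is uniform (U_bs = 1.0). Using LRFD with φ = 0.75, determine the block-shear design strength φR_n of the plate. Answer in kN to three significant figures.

Shear plane L_v = 45 + 2·80 = 205 mm; A_gv = 205 × 14 = 2870 mm².
A_nv = (205 − 2.5·24) × 14 = 2030 mm².
A_nt = (35 − 0.5·24) × 14 = 322 mm².
0.6 F_u A_nv = 499.4 kN; 0.6 F_y A_gv = 473.6 kN → shear yielding governs the shear term.
R_n = 473.6 + 1.0 × 410 × 322 / 1000 = 605.6 kN.
Design strength φR_n = 0.75 × 605.6 = 454 kN.

454 kN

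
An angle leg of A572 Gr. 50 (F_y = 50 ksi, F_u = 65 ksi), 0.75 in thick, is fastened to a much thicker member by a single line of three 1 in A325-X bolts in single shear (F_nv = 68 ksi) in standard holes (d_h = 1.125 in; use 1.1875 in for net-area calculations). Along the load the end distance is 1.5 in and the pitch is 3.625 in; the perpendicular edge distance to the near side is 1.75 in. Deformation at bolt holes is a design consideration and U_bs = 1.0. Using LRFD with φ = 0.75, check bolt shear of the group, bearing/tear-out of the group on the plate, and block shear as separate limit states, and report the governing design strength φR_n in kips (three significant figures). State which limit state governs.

Bolt shear: A_b = π·1²/4 = 0.7854 in²; R_n = 68 × 0.7854 × 3 × 1 = 160.2 kips → 0.75 × 160.2 = 120 kips.
Bearing: edge l_c = 0.9375, r_n = 54.84 kips; interior l_c = 2.5, r_n = 117 kips; R_n = 54.84 + 2·117 = 288.8 kips → 217 kips.
Block shear: A_gv = 6.562, A_nv = 4.336, A_nt = 0.8672 in²; R_n = min(0.6F_uA_nv, 0.6F_yA_gv) + U_bs·F_u·A_nt = 225.5 kips → 169 kips.
Bolt shear governs: 120 kips.

120 kips (bolt shear governs)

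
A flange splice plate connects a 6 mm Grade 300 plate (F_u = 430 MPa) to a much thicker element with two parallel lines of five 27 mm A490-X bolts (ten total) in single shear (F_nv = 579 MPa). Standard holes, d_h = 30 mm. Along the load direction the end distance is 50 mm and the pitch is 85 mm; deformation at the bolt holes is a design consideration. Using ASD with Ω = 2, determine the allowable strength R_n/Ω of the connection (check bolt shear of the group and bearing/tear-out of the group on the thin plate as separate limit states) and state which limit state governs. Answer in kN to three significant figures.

Bolt shear: A_b = π·27²/4 = 572.6 mm²; R_n = 579 × 572.6 × 10 × 1 / 1000 = 3315 kN → 3315 / 2 = 1660 kN.
Bearing (1.2 l_c t F_u ≤ 2.4 d t F_u): upper limit = 2.4·27·6·430 / 1000 = 167.2 kN.
  Edge l_c = 50 − 30/2 = 35 → r_n = 108.4 kN; interior l_c = 85 − 30 = 55 → r_n = 167.2 kN.
  R_n,bearing = 2·108.4 + 8·167.2 = 1554 kN → 1554 / 2 = 777 kN.
Bearing governs: 777 kN.

777 kN (bearing governs)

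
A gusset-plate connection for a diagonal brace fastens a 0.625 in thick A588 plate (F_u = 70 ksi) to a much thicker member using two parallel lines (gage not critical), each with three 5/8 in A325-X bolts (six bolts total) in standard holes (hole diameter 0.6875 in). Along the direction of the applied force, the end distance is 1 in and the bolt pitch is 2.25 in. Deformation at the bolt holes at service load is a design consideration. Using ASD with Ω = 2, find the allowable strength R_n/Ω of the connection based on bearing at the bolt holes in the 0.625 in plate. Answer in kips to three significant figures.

166 kips

Per bolt r_n = 1.2 l_c t F_u ≤ 2.4 d t F_u; upper limit = 2.4 × 0.625 × 0.625 × 70 = 65.62 kips.
Edge bolt: l_c = 1 − 0.6875/2 = 0.6562 in → 1.2 × 0.6562 × 0.625 × 70 = 34.45 → r_n = 34.45 kips.
Interior bolts: l_c = 2.25 − 0.6875 = 1.562 in → 1.2 × 1.562 × 0.625 × 70 = 82.03 → r_n = 65.62 kips.
R_n = 2 × 34.45 + 4 × 65.62 = 331.4 kips.
Allowable strength R_n/Ω = 331.4 / 2 = 166 kips.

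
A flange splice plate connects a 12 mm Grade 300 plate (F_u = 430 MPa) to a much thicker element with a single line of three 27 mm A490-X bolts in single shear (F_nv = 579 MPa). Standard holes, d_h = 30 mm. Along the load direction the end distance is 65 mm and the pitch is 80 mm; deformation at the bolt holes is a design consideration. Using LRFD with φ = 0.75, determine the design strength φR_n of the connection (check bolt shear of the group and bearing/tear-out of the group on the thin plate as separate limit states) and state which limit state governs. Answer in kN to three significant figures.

Bolt shear: A_b = π·27²/4 = 572.6 mm²; R_n = 579 × 572.6 × 3 × 1 / 1000 = 994.5 kN → 0.75 × 994.5 = 746 kN.
Bearing (1.2 l_c t F_u ≤ 2.4 d t F_u): upper limit = 2.4·27·12·430 / 1000 = 334.4 kN.
  Edge l_c = 65 − 30/2 = 50 → r_n = 309.6 kN; interior l_c = 80 − 30 = 50 → r_n = 309.6 kN.
  R_n,bearing = 1·309.6 + 2·309.6 = 928.8 kN → 0.75 × 928.8 = 697 kN.
Bearing governs: 697 kN.

697 kN (bearing governs)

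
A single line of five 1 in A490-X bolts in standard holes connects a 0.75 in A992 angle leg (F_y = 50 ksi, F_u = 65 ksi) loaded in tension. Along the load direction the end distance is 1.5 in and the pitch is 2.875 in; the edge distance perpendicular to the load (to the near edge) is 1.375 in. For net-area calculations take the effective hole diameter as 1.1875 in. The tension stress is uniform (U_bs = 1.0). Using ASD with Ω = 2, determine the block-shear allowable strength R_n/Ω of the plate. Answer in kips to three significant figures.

131 kips

Shear plane L_v = 1.5 + 4·2.875 = 13 in; A_gv = 13 × 0.75 = 9.75 in².
A_nv = (13 − 4.5·1.1875) × 0.75 = 5.742 in².
A_nt = (1.375 − 0.5·1.1875) × 0.75 = 0.5859 in².
0.6 F_u A_nv = 223.9 kips; 0.6 F_y A_gv = 292.5 kips → shear rupture governs the shear term.
R_n = 223.9 + 1.0 × 65 × 0.5859 = 262 kips.
Allowable strength R_n/Ω = 262 / 2 = 131 kips.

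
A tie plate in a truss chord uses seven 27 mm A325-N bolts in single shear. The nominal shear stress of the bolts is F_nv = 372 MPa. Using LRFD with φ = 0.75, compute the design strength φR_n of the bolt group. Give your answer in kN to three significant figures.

A_b = π × 27² / 4 = 572.6 mm².
R_n = F_nv · A_b · n · n_s = 372 × 572.6 × 7 × 1 / 1000 = 1491 kN.
Design strength φR_n = 0.75 × 1491 = 1120 kN.

1120 kN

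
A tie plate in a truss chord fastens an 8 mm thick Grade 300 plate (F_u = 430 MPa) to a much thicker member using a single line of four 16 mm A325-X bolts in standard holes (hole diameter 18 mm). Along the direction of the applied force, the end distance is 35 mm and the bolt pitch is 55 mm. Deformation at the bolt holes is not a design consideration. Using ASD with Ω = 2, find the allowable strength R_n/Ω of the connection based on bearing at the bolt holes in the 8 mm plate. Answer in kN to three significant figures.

315 kN

Per bolt r_n = 1.5 l_c t F_u ≤ 3.0 d t F_u; upper limit = 3.0 × 16 × 8 × 430 / 1000 = 165.1 kN.
Edge bolt: l_c = 35 − 18/2 = 26 mm → 1.5 × 26 × 8 × 430 / 1000 = 134.2 → r_n = 134.2 kN.
Interior bolts: l_c = 55 − 18 = 37 mm → 1.5 × 37 × 8 × 430 / 1000 = 190.9 → r_n = 165.1 kN.
R_n = 1 × 134.2 + 3 × 165.1 = 629.5 kN.
Allowable strength R_n/Ω = 629.5 / 2 = 315 kN.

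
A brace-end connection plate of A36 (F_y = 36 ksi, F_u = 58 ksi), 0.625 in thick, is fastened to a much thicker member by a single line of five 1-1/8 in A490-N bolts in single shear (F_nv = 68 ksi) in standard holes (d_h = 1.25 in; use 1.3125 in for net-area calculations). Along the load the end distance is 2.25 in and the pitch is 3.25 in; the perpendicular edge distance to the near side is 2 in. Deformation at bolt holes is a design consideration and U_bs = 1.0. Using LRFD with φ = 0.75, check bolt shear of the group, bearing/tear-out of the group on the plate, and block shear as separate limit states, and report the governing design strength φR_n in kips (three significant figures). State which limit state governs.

Bolt shear: A_b = π·1.125²/4 = 0.994 in²; R_n = 68 × 0.994 × 5 × 1 = 338 kips → 0.75 × 338 = 253 kips.
Bearing: edge l_c = 1.625, r_n = 70.69 kips; interior l_c = 2, r_n = 87 kips; R_n = 70.69 + 4·87 = 418.7 kips → 314 kips.
Block shear: A_gv = 9.531, A_nv = 5.84, A_nt = 0.8398 in²; R_n = min(0.6F_uA_nv, 0.6F_yA_gv) + U_bs·F_u·A_nt = 251.9 kips → 189 kips.
Block shear governs: 189 kips.

189 kips (block shear governs)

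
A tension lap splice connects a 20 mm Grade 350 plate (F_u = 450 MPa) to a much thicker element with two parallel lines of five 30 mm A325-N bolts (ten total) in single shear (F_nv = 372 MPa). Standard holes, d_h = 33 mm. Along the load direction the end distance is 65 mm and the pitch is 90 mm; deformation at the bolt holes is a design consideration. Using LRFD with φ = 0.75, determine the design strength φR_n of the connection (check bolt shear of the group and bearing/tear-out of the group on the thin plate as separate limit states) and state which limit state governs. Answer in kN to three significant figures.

Bolt shear: A_b = π·30²/4 = 706.9 mm²; R_n = 372 × 706.9 × 10 × 1 / 1000 = 2630 kN → 0.75 × 2630 = 1970 kN.
Bearing (1.2 l_c t F_u ≤ 2.4 d t F_u): upper limit = 2.4·30·20·450 / 1000 = 648 kN.
  Edge l_c = 65 − 33/2 = 48.5 → r_n = 523.8 kN; interior l_c = 90 − 33 = 57 → r_n = 615.6 kN.
  R_n,bearing = 2·523.8 + 8·615.6 = 5972 kN → 0.75 × 5972 = 4480 kN.
Bolt shear governs: 1970 kN.

1970 kN (bolt shear governs)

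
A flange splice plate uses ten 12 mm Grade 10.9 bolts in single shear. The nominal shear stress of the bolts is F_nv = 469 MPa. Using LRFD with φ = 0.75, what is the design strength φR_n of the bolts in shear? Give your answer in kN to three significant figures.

A_b = π × 12² / 4 = 113.1 mm².
R_n = F_nv · A_b · n · n_s = 469 × 113.1 × 10 × 1 / 1000 = 530.4 kN.
Design strength φR_n = 0.75 × 530.4 = 398 kN.

398 kN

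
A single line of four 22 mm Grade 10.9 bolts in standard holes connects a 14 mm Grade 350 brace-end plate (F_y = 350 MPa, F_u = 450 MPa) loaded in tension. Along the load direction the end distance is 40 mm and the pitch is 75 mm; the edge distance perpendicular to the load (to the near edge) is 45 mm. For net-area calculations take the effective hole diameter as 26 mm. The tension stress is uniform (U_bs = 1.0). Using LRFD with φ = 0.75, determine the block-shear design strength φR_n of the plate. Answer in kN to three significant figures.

644 kN

Shear plane L_v = 40 + 3·75 = 265 mm; A_gv = 265 × 14 = 3710 mm².
A_nv = (265 − 3.5·26) × 14 = 2436 mm².
A_nt = (45 − 0.5·26) × 14 = 448 mm².
0.6 F_u A_nv = 657.7 kN; 0.6 F_y A_gv = 779.1 kN → shear rupture governs the shear term.
R_n = 657.7 + 1.0 × 450 × 448 / 1000 = 859.3 kN.
Design strength φR_n = 0.75 × 859.3 = 644 kN.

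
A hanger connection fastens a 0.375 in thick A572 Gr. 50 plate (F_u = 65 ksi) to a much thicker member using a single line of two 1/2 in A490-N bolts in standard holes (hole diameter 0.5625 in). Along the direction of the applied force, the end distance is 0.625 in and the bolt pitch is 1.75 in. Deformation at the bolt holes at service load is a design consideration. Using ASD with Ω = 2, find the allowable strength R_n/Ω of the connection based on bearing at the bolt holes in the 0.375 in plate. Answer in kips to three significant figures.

Per bolt r_n = 1.2 l_c t F_u ≤ 2.4 d t F_u; upper limit = 2.4 × 0.5 × 0.375 × 65 = 29.25 kips.
Edge bolt: l_c = 0.625 − 0.5625/2 = 0.3438 in → 1.2 × 0.3438 × 0.375 × 65 = 10.05 → r_n = 10.05 kips.
Interior bolts: l_c = 1.75 − 0.5625 = 1.188 in → 1.2 × 1.188 × 0.375 × 65 = 34.73 → r_n = 29.25 kips.
R_n = 1 × 10.05 + 1 × 29.25 = 39.3 kips.
Allowable strength R_n/Ω = 39.3 / 2 = 19.7 kips.

19.7 kips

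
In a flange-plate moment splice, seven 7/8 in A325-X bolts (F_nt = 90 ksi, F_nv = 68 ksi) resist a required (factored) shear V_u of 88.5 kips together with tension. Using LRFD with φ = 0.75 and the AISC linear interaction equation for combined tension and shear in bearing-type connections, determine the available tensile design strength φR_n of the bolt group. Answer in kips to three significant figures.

A_b = π·0.875²/4 = 0.6013 in²; f_rv = 88.5 / (7 × 0.6013) = 21.03 ksi.
F'_nt = 1.3 F_nt − (F_nt / φF_nv) f_rv = 1.3·90 − (90/(0.75·68))·21.03 = 79.9 ksi, capped at F_nt → F'_nt = 79.9 ksi.
R_n = F'_nt · A_b · n = 79.9 × 0.6013 × 7 = 336.3 kips.
Design strength φR_n = 0.75 × 336.3 = 252 kips.

252 kips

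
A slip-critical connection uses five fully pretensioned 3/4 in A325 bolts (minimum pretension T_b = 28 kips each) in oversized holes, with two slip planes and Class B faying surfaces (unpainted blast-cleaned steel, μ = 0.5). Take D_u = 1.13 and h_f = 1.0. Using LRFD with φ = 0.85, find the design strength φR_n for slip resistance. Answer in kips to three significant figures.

R_n = μ · D_u · h_f · T_b · n_s · n_b = 0.5 × 1.13 × 1.0 × 28 × 2 × 5 = 158.2 kips.
Design strength φR_n = 0.85 × 158.2 = 134 kips.

134 kips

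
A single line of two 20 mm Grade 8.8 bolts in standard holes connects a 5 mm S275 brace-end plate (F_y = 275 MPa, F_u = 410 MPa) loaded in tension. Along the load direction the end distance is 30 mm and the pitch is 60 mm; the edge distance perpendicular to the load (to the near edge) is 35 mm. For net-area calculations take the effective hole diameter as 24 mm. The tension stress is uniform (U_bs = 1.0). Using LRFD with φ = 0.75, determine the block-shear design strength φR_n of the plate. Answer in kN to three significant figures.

85.2 kN

Shear plane L_v = 30 + 1·60 = 90 mm; A_gv = 90 × 5 = 450 mm².
A_nv = (90 − 1.5·24) × 5 = 270 mm².
A_nt = (35 − 0.5·24) × 5 = 115 mm².
0.6 F_u A_nv = 66.42 kN; 0.6 F_y A_gv = 74.25 kN → shear rupture governs the shear term.
R_n = 66.42 + 1.0 × 410 × 115 / 1000 = 113.6 kN.
Design strength φR_n = 0.75 × 113.6 = 85.2 kN.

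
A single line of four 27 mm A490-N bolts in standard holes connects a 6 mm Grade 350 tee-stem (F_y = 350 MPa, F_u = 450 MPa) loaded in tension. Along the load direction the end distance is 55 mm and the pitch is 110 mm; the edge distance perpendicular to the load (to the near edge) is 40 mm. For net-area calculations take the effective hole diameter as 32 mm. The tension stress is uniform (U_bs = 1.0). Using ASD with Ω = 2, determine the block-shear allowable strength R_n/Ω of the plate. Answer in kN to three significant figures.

Shear plane L_v = 55 + 3·110 = 385 mm; A_gv = 385 × 6 = 2310 mm².
A_nv = (385 − 3.5·32) × 6 = 1638 mm².
A_nt = (40 − 0.5·32) × 6 = 144 mm².
0.6 F_u A_nv = 442.3 kN; 0.6 F_y A_gv = 485.1 kN → shear rupture governs the shear term.
R_n = 442.3 + 1.0 × 450 × 144 / 1000 = 507.1 kN.
Allowable strength R_n/Ω = 507.1 / 2 = 254 kN.

254 kN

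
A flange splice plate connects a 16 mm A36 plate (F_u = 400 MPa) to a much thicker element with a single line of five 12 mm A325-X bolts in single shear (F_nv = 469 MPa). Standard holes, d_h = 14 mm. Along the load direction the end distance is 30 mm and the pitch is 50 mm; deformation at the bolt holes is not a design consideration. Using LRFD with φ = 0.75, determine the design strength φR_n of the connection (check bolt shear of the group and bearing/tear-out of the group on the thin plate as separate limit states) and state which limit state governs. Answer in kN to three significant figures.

Bolt shear: A_b = π·12²/4 = 113.1 mm²; R_n = 469 × 113.1 × 5 × 1 / 1000 = 265.2 kN → 0.75 × 265.2 = 199 kN.
Bearing (1.5 l_c t F_u ≤ 3.0 d t F_u): upper limit = 3.0·12·16·400 / 1000 = 230.4 kN.
  Edge l_c = 30 − 14/2 = 23 → r_n = 220.8 kN; interior l_c = 50 − 14 = 36 → r_n = 230.4 kN.
  R_n,bearing = 1·220.8 + 4·230.4 = 1142 kN → 0.75 × 1142 = 857 kN.
Bolt shear governs: 199 kN.

199 kN (bolt shear governs)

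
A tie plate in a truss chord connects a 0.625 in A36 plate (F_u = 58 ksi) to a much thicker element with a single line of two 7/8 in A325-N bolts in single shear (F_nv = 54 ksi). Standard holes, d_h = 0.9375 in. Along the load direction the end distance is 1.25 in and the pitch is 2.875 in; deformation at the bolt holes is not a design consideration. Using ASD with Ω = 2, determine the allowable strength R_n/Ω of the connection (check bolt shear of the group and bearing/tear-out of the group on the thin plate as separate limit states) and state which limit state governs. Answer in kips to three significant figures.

Bolt shear: A_b = π·0.875²/4 = 0.6013 in²; R_n = 54 × 0.6013 × 2 × 1 = 64.94 kips → 64.94 / 2 = 32.5 kips.
Bearing (1.5 l_c t F_u ≤ 3.0 d t F_u): upper limit = 3.0·0.875·0.625·58 = 95.16 kips.
  Edge l_c = 1.25 − 0.9375/2 = 0.7812 → r_n = 42.48 kips; interior l_c = 2.875 − 0.9375 = 1.938 → r_n = 95.16 kips.
  R_n,bearing = 1·42.48 + 1·95.16 = 137.6 kips → 137.6 / 2 = 68.8 kips.
Bolt shear governs: 32.5 kips.

32.5 kips (bolt shear governs)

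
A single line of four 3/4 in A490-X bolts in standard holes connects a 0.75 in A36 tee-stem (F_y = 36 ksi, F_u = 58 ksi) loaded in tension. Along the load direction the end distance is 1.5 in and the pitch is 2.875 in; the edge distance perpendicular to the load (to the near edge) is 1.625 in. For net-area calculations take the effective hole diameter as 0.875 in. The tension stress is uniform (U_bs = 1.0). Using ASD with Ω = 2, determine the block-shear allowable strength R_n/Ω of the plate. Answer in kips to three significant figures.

Shear plane L_v = 1.5 + 3·2.875 = 10.12 in; A_gv = 10.12 × 0.75 = 7.594 in².
A_nv = (10.12 − 3.5·0.875) × 0.75 = 5.297 in².
A_nt = (1.625 − 0.5·0.875) × 0.75 = 0.8906 in².
0.6 F_u A_nv = 184.3 kips; 0.6 F_y A_gv = 164 kips → shear yielding governs the shear term.
R_n = 164 + 1.0 × 58 × 0.8906 = 215.7 kips.
Allowable strength R_n/Ω = 215.7 / 2 = 108 kips.

108 kips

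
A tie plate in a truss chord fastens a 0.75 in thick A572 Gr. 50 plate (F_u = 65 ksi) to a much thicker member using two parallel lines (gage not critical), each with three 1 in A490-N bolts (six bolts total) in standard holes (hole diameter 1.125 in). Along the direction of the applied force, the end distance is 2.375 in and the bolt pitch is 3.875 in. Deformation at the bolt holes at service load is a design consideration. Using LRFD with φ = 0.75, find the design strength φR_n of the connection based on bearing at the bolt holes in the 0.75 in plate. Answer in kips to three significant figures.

Per bolt r_n = 1.2 l_c t F_u ≤ 2.4 d t F_u; upper limit = 2.4 × 1 × 0.75 × 65 = 117 kips.
Edge bolt: l_c = 2.375 − 1.125/2 = 1.812 in → 1.2 × 1.812 × 0.75 × 65 = 106 → r_n = 106 kips.
Interior bolts: l_c = 3.875 − 1.125 = 2.75 in → 1.2 × 2.75 × 0.75 × 65 = 160.9 → r_n = 117 kips.
R_n = 2 × 106 + 4 × 117 = 680.1 kips.
Design strength φR_n = 0.75 × 680.1 = 510 kips.

510 kips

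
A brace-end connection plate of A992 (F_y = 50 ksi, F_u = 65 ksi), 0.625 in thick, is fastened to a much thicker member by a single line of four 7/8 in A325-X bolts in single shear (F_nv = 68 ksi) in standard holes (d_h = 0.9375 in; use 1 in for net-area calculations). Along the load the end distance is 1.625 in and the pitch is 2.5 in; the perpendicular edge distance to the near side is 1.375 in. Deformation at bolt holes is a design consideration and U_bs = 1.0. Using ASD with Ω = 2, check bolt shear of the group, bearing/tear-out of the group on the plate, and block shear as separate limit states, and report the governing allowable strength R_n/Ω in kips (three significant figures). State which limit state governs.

81.8 kips (bolt shear governs)

Bolt shear: A_b = π·0.875²/4 = 0.6013 in²; R_n = 68 × 0.6013 × 4 × 1 = 163.6 kips → 163.6 / 2 = 81.8 kips.
Bearing: edge l_c = 1.156, r_n = 56.37 kips; interior l_c = 1.562, r_n = 76.17 kips; R_n = 56.37 + 3·76.17 = 284.9 kips → 142 kips.
Block shear: A_gv = 5.703, A_nv = 3.516, A_nt = 0.5469 in²; R_n = min(0.6F_uA_nv, 0.6F_yA_gv) + U_bs·F_u·A_nt = 172.7 kips → 86.3 kips.
Bolt shear governs: 81.8 kips.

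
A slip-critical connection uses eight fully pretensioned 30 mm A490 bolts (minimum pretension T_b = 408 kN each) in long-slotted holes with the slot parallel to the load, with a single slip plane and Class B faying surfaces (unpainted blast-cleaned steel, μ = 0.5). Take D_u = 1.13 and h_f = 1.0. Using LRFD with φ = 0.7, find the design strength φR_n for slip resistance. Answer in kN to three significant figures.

1290 kN

R_n = μ · D_u · h_f · T_b · n_s · n_b = 0.5 × 1.13 × 1.0 × 408 × 1 × 8 = 1844 kN.
Design strength φR_n = 0.7 × 1844 = 1290 kN.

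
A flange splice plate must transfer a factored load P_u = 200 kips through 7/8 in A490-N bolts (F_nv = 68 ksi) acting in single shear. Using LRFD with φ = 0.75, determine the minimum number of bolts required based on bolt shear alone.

7 bolts

A_b = π·0.875²/4 = 0.6013 in².
Per-bolt design strength φR_n = 0.75 × 68 × 0.6013 × 1 = 30.67 kips.
n ≥ 200 / 30.67 = 6.522 → use 7 bolts.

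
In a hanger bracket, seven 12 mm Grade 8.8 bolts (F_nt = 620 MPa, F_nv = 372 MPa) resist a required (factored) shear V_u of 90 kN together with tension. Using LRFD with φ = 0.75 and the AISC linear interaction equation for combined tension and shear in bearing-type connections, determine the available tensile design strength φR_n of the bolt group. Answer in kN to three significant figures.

A_b = π·12²/4 = 113.1 mm²; f_rv = 90 × 1000 / (7 × 113.1) = 113.7 MPa.
F'_nt = 1.3 F_nt − (F_nt / φF_nv) f_rv = 1.3·620 − (620/(0.75·372))·113.7 = 553.4 MPa, capped at F_nt → F'_nt = 553.4 MPa.
R_n = F'_nt · A_b · n = 553.4 × 113.1 × 7 / 1000 = 438.1 kN.
Design strength φR_n = 0.75 × 438.1 = 329 kN.

329 kN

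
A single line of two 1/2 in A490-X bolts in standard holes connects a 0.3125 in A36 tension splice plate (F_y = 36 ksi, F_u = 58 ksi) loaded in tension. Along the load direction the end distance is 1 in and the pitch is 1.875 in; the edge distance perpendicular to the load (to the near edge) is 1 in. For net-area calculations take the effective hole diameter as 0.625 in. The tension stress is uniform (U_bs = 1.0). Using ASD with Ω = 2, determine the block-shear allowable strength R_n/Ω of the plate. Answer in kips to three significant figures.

Shear plane L_v = 1 + 1·1.875 = 2.875 in; A_gv = 2.875 × 0.3125 = 0.8984 in².
A_nv = (2.875 − 1.5·0.625) × 0.3125 = 0.6055 in².
A_nt = (1 − 0.5·0.625) × 0.3125 = 0.2148 in².
0.6 F_u A_nv = 21.07 kips; 0.6 F_y A_gv = 19.41 kips → shear yielding governs the shear term.
R_n = 19.41 + 1.0 × 58 × 0.2148 = 31.87 kips.
Allowable strength R_n/Ω = 31.87 / 2 = 15.9 kips.

15.9 kips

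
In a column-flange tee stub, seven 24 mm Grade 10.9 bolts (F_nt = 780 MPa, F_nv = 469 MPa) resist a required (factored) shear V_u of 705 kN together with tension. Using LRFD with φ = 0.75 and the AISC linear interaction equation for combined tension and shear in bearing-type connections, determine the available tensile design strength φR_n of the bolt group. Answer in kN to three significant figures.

A_b = π·24²/4 = 452.4 mm²; f_rv = 705 × 1000 / (7 × 452.4) = 222.6 MPa.
F'_nt = 1.3 F_nt − (F_nt / φF_nv) f_rv = 1.3·780 − (780/(0.75·469))·222.6 = 520.3 MPa, capped at F_nt → F'_nt = 520.3 MPa.
R_n = F'_nt · A_b · n = 520.3 × 452.4 × 7 / 1000 = 1648 kN.
Design strength φR_n = 0.75 × 1648 = 1240 kN.

1240 kN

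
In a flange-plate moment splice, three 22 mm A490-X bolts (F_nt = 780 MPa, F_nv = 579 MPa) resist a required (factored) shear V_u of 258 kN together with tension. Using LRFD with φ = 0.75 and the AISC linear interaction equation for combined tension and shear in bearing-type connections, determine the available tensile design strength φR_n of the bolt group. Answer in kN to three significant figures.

A_b = π·22²/4 = 380.1 mm²; f_rv = 258 × 1000 / (3 × 380.1) = 226.2 MPa.
F'_nt = 1.3 F_nt − (F_nt / φF_nv) f_rv = 1.3·780 − (780/(0.75·579))·226.2 = 607.6 MPa, capped at F_nt → F'_nt = 607.6 MPa.
R_n = F'_nt · A_b · n = 607.6 × 380.1 × 3 / 1000 = 692.9 kN.
Design strength φR_n = 0.75 × 692.9 = 520 kN.

520 kN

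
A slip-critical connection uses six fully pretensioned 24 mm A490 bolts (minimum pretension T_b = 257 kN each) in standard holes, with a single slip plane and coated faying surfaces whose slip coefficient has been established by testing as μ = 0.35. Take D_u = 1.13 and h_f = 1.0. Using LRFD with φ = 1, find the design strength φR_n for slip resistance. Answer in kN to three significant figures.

R_n = μ · D_u · h_f · T_b · n_s · n_b = 0.35 × 1.13 × 1.0 × 257 × 1 × 6 = 609.9 kN.
Design strength φR_n = 1 × 609.9 = 610 kN.

610 kN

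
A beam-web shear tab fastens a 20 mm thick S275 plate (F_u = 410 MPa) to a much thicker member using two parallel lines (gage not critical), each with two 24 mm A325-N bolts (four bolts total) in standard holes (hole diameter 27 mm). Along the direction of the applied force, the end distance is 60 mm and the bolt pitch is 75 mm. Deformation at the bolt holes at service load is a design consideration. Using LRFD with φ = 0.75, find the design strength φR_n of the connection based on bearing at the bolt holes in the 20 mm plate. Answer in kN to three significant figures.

1390 kN

Per bolt r_n = 1.2 l_c t F_u ≤ 2.4 d t F_u; upper limit = 2.4 × 24 × 20 × 410 / 1000 = 472.3 kN.
Edge bolt: l_c = 60 − 27/2 = 46.5 mm → 1.2 × 46.5 × 20 × 410 / 1000 = 457.6 → r_n = 457.6 kN.
Interior bolts: l_c = 75 − 27 = 48 mm → 1.2 × 48 × 20 × 410 / 1000 = 472.3 → r_n = 472.3 kN.
R_n = 2 × 457.6 + 2 × 472.3 = 1860 kN.
Design strength φR_n = 0.75 × 1860 = 1390 kN.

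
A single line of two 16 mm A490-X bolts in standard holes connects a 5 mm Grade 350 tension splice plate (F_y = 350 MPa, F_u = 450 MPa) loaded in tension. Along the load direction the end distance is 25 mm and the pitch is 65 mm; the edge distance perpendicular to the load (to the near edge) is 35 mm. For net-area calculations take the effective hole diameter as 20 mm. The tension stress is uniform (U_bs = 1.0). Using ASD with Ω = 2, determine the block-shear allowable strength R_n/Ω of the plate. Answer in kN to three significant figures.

Shear plane L_v = 25 + 1·65 = 90 mm; A_gv = 90 × 5 = 450 mm².
A_nv = (90 − 1.5·20) × 5 = 300 mm².
A_nt = (35 − 0.5·20) × 5 = 125 mm².
0.6 F_u A_nv = 81 kN; 0.6 F_y A_gv = 94.5 kN → shear rupture governs the shear term.
R_n = 81 + 1.0 × 450 × 125 / 1000 = 137.2 kN.
Allowable strength R_n/Ω = 137.2 / 2 = 68.6 kN.

68.6 kN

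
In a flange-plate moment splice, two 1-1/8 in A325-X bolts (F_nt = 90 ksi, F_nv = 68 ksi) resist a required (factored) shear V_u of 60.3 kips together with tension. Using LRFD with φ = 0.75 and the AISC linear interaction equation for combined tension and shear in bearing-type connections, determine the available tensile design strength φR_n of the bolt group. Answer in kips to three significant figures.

A_b = π·1.125²/4 = 0.994 in²; f_rv = 60.3 / (2 × 0.994) = 30.33 ksi.
F'_nt = 1.3 F_nt − (F_nt / φF_nv) f_rv = 1.3·90 − (90/(0.75·68))·30.33 = 63.47 ksi, capped at F_nt → F'_nt = 63.47 ksi.
R_n = F'_nt · A_b · n = 63.47 × 0.994 × 2 = 126.2 kips.
Design strength φR_n = 0.75 × 126.2 = 94.6 kips.

94.6 kips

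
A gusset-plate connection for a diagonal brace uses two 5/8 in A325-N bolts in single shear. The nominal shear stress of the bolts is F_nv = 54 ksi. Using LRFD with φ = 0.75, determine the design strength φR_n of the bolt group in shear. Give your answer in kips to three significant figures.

24.9 kips

A_b = π × 0.625² / 4 = 0.3068 in².
R_n = F_nv · A_b · n · n_s = 54 × 0.3068 × 2 × 1 = 33.13 kips.
Design strength φR_n = 0.75 × 33.13 = 24.9 kips.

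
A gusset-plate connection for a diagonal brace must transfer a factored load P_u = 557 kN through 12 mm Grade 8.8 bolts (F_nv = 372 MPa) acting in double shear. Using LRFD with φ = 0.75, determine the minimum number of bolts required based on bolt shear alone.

A_b = π·12²/4 = 113.1 mm².
Per-bolt design strength φR_n = 0.75 × 372 × 113.1 × 2 / 1000 = 63.11 kN.
n ≥ 557 / 63.11 = 8.826 → use 9 bolts.

9 bolts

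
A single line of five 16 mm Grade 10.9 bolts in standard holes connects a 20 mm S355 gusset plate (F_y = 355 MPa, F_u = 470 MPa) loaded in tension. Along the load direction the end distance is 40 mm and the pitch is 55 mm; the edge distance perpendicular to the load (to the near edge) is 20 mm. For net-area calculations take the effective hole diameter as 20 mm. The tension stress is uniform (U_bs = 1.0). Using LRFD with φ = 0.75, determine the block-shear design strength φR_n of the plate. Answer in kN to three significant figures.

790 kN

Shear plane L_v = 40 + 4·55 = 260 mm; A_gv = 260 × 20 = 5200 mm².
A_nv = (260 − 4.5·20) × 20 = 3400 mm².
A_nt = (20 − 0.5·20) × 20 = 200 mm².
0.6 F_u A_nv = 958.8 kN; 0.6 F_y A_gv = 1108 kN → shear rupture governs the shear term.
R_n = 958.8 + 1.0 × 470 × 200 / 1000 = 1053 kN.
Design strength φR_n = 0.75 × 1053 = 790 kN.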